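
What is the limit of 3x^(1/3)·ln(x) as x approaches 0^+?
This is a 0·∞ indeterminate form at x → 0⁺.
Rewrite the product as 3·ln(x) / x^(-1/3) and apply L'Hôpital, or use the standard hierarchy x^(-1/3) ≫ |ln x| as x → 0⁺.
The indeterminate product → 0, so the limit = 0.

Final answer: 0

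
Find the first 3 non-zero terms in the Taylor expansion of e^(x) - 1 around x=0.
x^3/6 + x^2/2 + x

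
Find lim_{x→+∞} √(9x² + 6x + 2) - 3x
As x → +∞: multiply by the conjugate to get (6x+2)/(√(9x²+6x+2)+3x); the denominator ~ 6x, so the limit is 6/6 = 1.
Limit = 1.

Final answer: 1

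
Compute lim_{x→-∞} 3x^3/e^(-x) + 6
The quotient is an ∞/∞ indeterminate form as x → -∞.
Compare growth rates of the dominant terms (exponentials ≫ polynomials ≫ logarithms), or apply L'Hôpital's rule; the quotient → 0.
Adding the constant: 0 + 6 = 6. Limit = 6.

Final answer: 6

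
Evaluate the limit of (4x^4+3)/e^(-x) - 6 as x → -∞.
The quotient is an ∞/∞ indeterminate form as x → -∞.
Compare growth rates of the dominant terms (exponentials ≫ polynomials ≫ logarithms), or apply L'Hôpital's rule; the quotient → 0.
Adding the constant: 0 - 6 = -6. Limit = -6.

Final answer: -6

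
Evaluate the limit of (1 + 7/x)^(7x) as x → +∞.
As x → +∞: write (1 + 7/x)^(7x) = ((1 + 7/x)^x)^7 → (e^7)^7 = e^49.
Limit = e^(49).

Final answer: e^(49)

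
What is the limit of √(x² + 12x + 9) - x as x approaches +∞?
This is an ∞ − ∞ indeterminate form.
Multiply and divide by the conjugate √(x²+12x + 9) + x; the x² terms cancel, leaving (12x + 9)/(√(x²+12x + 9)+x) → 12/2 = 6.
Limit = 6.

Final answer: 6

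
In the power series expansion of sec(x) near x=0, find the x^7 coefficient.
Expand to order 7: sec(x) = 61·x^6/720 + 5·x^4/24 + x^2/2 + 1 + O(x^8).
The coefficient of x^7 is 0.

Final answer: 0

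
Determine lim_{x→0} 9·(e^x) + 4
Direct substitution at x = 0 gives 13.

Final answer: 13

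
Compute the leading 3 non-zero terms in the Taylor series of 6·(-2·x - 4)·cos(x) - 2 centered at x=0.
12·x^2 - 12·x - 26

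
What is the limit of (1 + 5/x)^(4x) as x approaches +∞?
As x → +∞: write (1 + 5/x)^(4x) = ((1 + 5/x)^x)^4 → (e^5)^4 = e^20.
Limit = e^(20).

Final answer: e^(20)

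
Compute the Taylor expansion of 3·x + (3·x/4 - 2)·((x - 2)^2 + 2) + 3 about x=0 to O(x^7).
3·x^3/4 - 5·x^2 + 31·x/2 - 9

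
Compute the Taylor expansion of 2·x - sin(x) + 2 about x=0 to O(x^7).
-x^5/120 + x^3/6 + x + 2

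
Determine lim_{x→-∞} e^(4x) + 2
Evaluate the dominant behaviour as x → -∞; each term tends to a finite value or vanishes.
Limit = 2.

Final answer: 2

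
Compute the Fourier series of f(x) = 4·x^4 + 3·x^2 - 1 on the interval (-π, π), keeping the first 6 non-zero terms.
(180 - 32·π^2)·cos(x) + (-9 + 8·π^2)·cos(2·x) + (28/27 - 32·π^2/9)·cos(3·x) + 2·π^2·cos(4·x) + (-32·π^2/25 - 108/625)·cos(5·x) - 1 + π^2 + 4·π^4/5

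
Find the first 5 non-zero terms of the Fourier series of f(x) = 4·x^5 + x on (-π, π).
(-160·π^2 + 8·π^4 + 962)·sin(x) + (-4·π^4 - 31 + 20·π^2)·sin(2·x) + (-160·π^2/27 + 374/81 + 8·π^4/3)·sin(3·x) + (-2·π^4 - 23/16 + 5·π^2/2)·sin(4·x) + (-32·π^2/25 + 442/625 + 8·π^4/5)·sin(5·x)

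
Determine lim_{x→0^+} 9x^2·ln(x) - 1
The product is a 0·∞ indeterminate form at x → 0⁺.
Rewrite the product as 9·ln(x) / x^(-2) and apply L'Hôpital, or use the standard hierarchy x^(-2) ≫ |ln x| as x → 0⁺.
The indeterminate product → 0, so the limit = -1.

Final answer: -1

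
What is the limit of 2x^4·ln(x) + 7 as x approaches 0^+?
The product is a 0·∞ indeterminate form at x → 0⁺.
Rewrite the product as 2·ln(x) / x^(-4) and apply L'Hôpital, or use the standard hierarchy x^(-4) ≫ |ln x| as x → 0⁺.
The indeterminate product → 0, so the limit = 7.

Final answer: 7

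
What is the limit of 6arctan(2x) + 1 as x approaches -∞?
Evaluate the dominant behaviour as x → -∞; each term tends to a finite value or vanishes.
Limit = 1 - 3·π.

Final answer: 1 - 3·π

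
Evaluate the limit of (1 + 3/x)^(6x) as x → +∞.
As x → +∞: write (1 + 3/x)^(6x) = ((1 + 3/x)^x)^6 → (e^3)^6 = e^18.
Limit = e^(18).

Final answer: e^(18)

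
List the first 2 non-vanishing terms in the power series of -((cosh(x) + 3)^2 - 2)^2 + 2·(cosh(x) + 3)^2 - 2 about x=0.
-104·x^2 - 166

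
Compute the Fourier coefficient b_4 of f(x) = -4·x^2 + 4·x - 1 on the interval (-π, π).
b_4 = (1/π) ∫_{-π}^{π} f(x)·sin(4x) dx.
Evaluate the integral (use parity and integration by parts as needed): b_4 = -2.

Final answer: -2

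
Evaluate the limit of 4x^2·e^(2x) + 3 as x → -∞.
The product is a 0·∞ indeterminate form at x → -∞.
Rewrite the product as 4x^2 / e^(-2x) (an ∞/∞ form) and apply L'Hôpital, or use the standard hierarchy e^(2|x|) ≫ |x^2| as x → -∞.
The indeterminate product → 0, so the limit = 3.

Final answer: 3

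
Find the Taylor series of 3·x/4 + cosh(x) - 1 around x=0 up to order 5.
x^4/24 + x^2/2 + 3·x/4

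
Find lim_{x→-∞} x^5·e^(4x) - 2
The product is a 0·∞ indeterminate form at x → -∞.
Rewrite the product as x^5 / e^(-4x) (an ∞/∞ form) and apply L'Hôpital, or use the standard hierarchy e^(4|x|) ≫ |x^5| as x → -∞.
The indeterminate product → 0, so the limit = -2.

Final answer: -2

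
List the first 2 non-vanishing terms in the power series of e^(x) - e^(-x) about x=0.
x^3/3 + 2·x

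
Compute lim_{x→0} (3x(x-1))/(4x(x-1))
Both numerator and denominator → 0 as x → 0; this is a 0/0 indeterminate form.
Expand each to leading order near x = 0: numerator ~ -3·x, denominator ~ -4·x.
The limit of the ratio is 3/4.

Final answer: 3/4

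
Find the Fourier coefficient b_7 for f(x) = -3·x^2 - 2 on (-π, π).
b_7 = (1/π) ∫_{-π}^{π} f(x)·sin(7x) dx.
Evaluate the integral (use parity and integration by parts as needed): b_7 = 0.

Final answer: 0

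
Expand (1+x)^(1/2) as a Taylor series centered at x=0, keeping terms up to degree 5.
7·x^5/256 - 5·x^4/128 + x^3/16 - x^2/8 + x/2 + 1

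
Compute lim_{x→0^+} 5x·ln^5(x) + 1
The product is a 0·∞ indeterminate form at x → 0⁺.
Rewrite the product as 5·ln^5(x) / x^(-1) and apply L'Hôpital, or use the standard hierarchy x^(-1) ≫ |ln x|^5 as x → 0⁺.
The indeterminate product → 0, so the limit = 1.

Final answer: 1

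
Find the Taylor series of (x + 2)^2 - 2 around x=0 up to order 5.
x^2 + 4·x + 2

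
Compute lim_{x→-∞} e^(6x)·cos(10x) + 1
Evaluate the dominant behaviour as x → -∞; each term tends to a finite value or vanishes.
Limit = 1.

Final answer: 1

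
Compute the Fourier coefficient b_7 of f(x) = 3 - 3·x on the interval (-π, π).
b_7 = (1/π) ∫_{-π}^{π} f(x)·sin(7x) dx.
Evaluate the integral (use parity and integration by parts as needed): b_7 = -6/7.

Final answer: -6/7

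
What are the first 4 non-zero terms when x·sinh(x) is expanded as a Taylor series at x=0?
x^8/5040 + x^6/120 + x^4/6 + x^2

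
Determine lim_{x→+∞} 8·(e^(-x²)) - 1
Evaluate the dominant behaviour as x → +∞; each term tends to a finite value or vanishes.
Limit = -1.

Final answer: -1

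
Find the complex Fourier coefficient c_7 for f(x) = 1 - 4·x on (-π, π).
Compute the real Fourier coefficients first: a_7 = 0, b_7 = -8/7.
Then c_7 = (a_7 − i·b_7)/2 = 4·i/7.

Final answer: 4·i/7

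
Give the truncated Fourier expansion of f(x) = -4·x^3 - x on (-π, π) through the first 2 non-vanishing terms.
(46 - 8·π^2)·sin(x) + (-5 + 4·π^2)·sin(2·x)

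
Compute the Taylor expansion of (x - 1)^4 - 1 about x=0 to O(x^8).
x^4 - 4·x^3 + 6·x^2 - 4·x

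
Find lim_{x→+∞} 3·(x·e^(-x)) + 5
Evaluate the dominant behaviour as x → +∞; each term tends to a finite value or vanishes.
Limit = 5.

Final answer: 5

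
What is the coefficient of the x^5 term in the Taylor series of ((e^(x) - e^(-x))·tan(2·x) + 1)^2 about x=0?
Expand to order 5: ((e^(x) - e^(-x))·tan(2·x) + 1)^2 = 28·x^4 + 8·x^2 + 1 + O(x^6).
The coefficient of x^5 is 0.

Final answer: 0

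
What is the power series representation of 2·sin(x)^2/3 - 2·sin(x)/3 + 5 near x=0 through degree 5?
-x^5/180 - 2·x^4/9 + x^3/9 + 2·x^2/3 - 2·x/3 + 5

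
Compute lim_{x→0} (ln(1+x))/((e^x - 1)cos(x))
Both numerator and denominator → 0 as x → 0; this is a 0/0 indeterminate form.
Expand each to leading order near x = 0: numerator ~ x, denominator ~ x.
The limit of the ratio is 1.

Final answer: 1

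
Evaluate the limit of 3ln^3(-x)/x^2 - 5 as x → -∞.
The quotient is an ∞/∞ indeterminate form as x → -∞.
Compare growth rates of the dominant terms (exponentials ≫ polynomials ≫ logarithms), or apply L'Hôpital's rule; the quotient → 0.
Adding the constant: 0 - 5 = -5. Limit = -5.

Final answer: -5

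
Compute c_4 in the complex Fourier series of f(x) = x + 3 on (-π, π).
Compute the real Fourier coefficients first: a_4 = 0, b_4 = -1/2.
Then c_4 = (a_4 − i·b_4)/2 = i/4.

Final answer: i/4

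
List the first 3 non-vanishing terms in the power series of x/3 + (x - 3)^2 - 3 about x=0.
x^2 - 17·x/3 + 6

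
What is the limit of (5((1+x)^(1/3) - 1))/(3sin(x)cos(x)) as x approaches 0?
Both numerator and denominator → 0 as x → 0; this is a 0/0 indeterminate form.
Expand each to leading order near x = 0: numerator ~ 5·x/3, denominator ~ 3·x.
The limit of the ratio is 5/9.

Final answer: 5/9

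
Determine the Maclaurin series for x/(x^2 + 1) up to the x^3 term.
-x^3 + x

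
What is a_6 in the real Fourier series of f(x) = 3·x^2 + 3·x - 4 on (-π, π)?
a_6 = (1/π) ∫_{-π}^{π} f(x)·cos(6x) dx.
Evaluate the integral (use parity and integration by parts as needed): a_6 = 1/3.

Final answer: 1/3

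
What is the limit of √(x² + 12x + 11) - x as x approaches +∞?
As x → +∞: multiply by the conjugate to get (12x+11)/(√(x²+12x+11)+x); the denominator ~ 2x, so the limit is 12/2 = 6.
Limit = 6.

Final answer: 6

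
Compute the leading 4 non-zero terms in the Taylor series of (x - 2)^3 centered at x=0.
x^3 - 6·x^2 + 12·x - 8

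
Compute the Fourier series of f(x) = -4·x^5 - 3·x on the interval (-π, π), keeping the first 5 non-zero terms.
(-966 - 8·π^4 + 160·π^2)·sin(x) + (-20·π^2 + 33 + 4·π^4)·sin(2·x) + (-8·π^4/3 - 482/81 + 160·π^2/27)·sin(3·x) + (-5·π^2/2 + 39/16 + 2·π^4)·sin(4·x) + (-8·π^4/5 - 942/625 + 32·π^2/25)·sin(5·x)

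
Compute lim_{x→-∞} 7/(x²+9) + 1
Evaluate the dominant behaviour as x → -∞; each term tends to a finite value or vanishes.
Limit = 1.

Final answer: 1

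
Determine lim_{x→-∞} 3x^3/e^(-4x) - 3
The quotient is an ∞/∞ indeterminate form as x → -∞.
Compare growth rates of the dominant terms (exponentials ≫ polynomials ≫ logarithms), or apply L'Hôpital's rule; the quotient → 0.
Adding the constant: 0 - 3 = -3. Limit = -3.

Final answer: -3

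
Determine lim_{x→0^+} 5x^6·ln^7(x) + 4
The product is a 0·∞ indeterminate form at x → 0⁺.
Rewrite the product as 5·ln^7(x) / x^(-6) and apply L'Hôpital, or use the standard hierarchy x^(-6) ≫ |ln x|^7 as x → 0⁺.
The indeterminate product → 0, so the limit = 4.

Final answer: 4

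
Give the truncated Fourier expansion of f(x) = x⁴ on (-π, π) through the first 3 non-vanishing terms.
(48 - 8·π^2)·cos(x) + (-3 + 2·π^2)·cos(2·x) + π^4/5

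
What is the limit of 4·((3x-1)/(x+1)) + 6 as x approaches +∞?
Evaluate the dominant behaviour as x → +∞; each term tends to a finite value or vanishes.
Limit = 18.

Final answer: 18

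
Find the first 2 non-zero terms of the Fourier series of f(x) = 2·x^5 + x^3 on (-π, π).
(-78·π^2 + 4·π^4 + 468)·sin(x) + (-2·π^4 - 27/2 + 9·π^2)·sin(2·x)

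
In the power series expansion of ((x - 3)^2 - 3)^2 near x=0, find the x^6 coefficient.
Expand to order 6: ((x - 3)^2 - 3)^2 = x^4 - 12·x^3 + 48·x^2 - 72·x + 36 + O(x^7).
The coefficient of x^6 is 0.

Final answer: 0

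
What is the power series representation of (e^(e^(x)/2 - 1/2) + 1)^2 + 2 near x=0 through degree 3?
31·x^3/24 + 7·x^2/4 + 2·x + 6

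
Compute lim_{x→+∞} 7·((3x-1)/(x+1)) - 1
Evaluate the dominant behaviour as x → +∞; each term tends to a finite value or vanishes.
Limit = 20.

Final answer: 20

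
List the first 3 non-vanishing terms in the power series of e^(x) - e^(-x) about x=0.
x^5/60 + x^3/3 + 2·x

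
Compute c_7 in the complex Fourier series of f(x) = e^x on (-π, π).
Compute the real Fourier coefficients first: a_7 = (1 - e^(2·π))·e^(-π)/(50·π), b_7 = (-7 + 7·e^(2·π))·e^(-π)/(50·π).
Then c_7 = (a_7 − i·b_7)/2 = -e^(π)/(100·π) + e^(-π)/(100·π) - 7·i·e^(π)/(100·π) + 7·i·e^(-π)/(100·π).

Final answer: -e^(π)/(100·π) + e^(-π)/(100·π) - 7·i·e^(π)/(100·π) + 7·i·e^(-π)/(100·π)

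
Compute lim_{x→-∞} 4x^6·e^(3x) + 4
The product is a 0·∞ indeterminate form at x → -∞.
Rewrite the product as 4x^6 / e^(-3x) (an ∞/∞ form) and apply L'Hôpital, or use the standard hierarchy e^(3|x|) ≫ |x^6| as x → -∞.
The indeterminate product → 0, so the limit = 4.

Final answer: 4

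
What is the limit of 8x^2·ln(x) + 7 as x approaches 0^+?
The product is a 0·∞ indeterminate form at x → 0⁺.
Rewrite the product as 8·ln(x) / x^(-2) and apply L'Hôpital, or use the standard hierarchy x^(-2) ≫ |ln x| as x → 0⁺.
The indeterminate product → 0, so the limit = 7.

Final answer: 7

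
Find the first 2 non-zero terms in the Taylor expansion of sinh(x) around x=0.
x^3/6 + x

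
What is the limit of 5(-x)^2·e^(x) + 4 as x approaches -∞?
The product is a 0·∞ indeterminate form at x → -∞.
Rewrite the product as 5(-x)^2 / e^(-x) (an ∞/∞ form) and apply L'Hôpital, or use the standard hierarchy e^(|x|) ≫ |(-x)^2| as x → -∞.
The indeterminate product → 0, so the limit = 4.

Final answer: 4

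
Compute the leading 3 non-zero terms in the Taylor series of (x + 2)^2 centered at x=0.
x^2 + 4·x + 4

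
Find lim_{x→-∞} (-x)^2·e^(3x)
This is a 0·∞ indeterminate form at x → -∞.
Rewrite the product as (-x)^2 / e^(-3x) (an ∞/∞ form) and apply L'Hôpital, or use the standard hierarchy e^(3|x|) ≫ |(-x)^2| as x → -∞.
The indeterminate product → 0, so the limit = 0.

Final answer: 0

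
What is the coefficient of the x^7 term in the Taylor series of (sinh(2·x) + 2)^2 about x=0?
Expand to order 7: (sinh(2·x) + 2)^2 = 32·x^7/315 + 128·x^6/45 + 16·x^5/15 + 16·x^4/3 + 16·x^3/3 + 4·x^2 + 8·x + 4 + O(x^8).
The coefficient of x^7 is 32/315.

Final answer: 32/315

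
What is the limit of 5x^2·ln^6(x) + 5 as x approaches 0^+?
The product is a 0·∞ indeterminate form at x → 0⁺.
Rewrite the product as 5·ln^6(x) / x^(-2) and apply L'Hôpital, or use the standard hierarchy x^(-2) ≫ |ln x|^6 as x → 0⁺.
The indeterminate product → 0, so the limit = 5.

Final answer: 5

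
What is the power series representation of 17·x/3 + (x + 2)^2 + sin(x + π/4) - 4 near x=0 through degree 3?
-√(2)·x^3/12 + x^2·(1 - √(2)/4) + x·(√(2)/2 + 29/3) + √(2)/2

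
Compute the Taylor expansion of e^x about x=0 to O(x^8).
x^7/5040 + x^6/720 + x^5/120 + x^4/24 + x^3/6 + x^2/2 + x + 1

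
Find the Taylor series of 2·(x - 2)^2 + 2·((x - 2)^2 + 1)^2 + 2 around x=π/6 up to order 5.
-44·π/3 - 2·π^3/27 + π^4/648 + 3·π^2/2 + 60 + (-88 - 4·π^2/3 + π^3/27 + 18·π)·(x - π/6) + (-8·π + π^2/3 + 54)·(x - π/6)^2 + (-16 + 4·π/3)·(x - π/6)^3 + 2·(x - π/6)^4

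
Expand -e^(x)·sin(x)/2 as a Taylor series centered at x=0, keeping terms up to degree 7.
x^7/1260 + x^6/180 + x^5/60 - x^3/6 - x^2/2 - x/2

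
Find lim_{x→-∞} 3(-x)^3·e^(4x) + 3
The product is a 0·∞ indeterminate form at x → -∞.
Rewrite the product as 3(-x)^3 / e^(-4x) (an ∞/∞ form) and apply L'Hôpital, or use the standard hierarchy e^(4|x|) ≫ |(-x)^3| as x → -∞.
The indeterminate product → 0, so the limit = 3.

Final answer: 3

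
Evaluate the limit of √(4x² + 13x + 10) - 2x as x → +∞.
As x → +∞: multiply by the conjugate to get (13x+10)/(√(4x²+13x+10)+2x); the denominator ~ 4x, so the limit is 13/4.
Limit = 13/4.

Final answer: 13/4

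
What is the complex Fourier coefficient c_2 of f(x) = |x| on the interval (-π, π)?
Compute the real Fourier coefficients first: a_2 = 0, b_2 = 0.
Then c_2 = (a_2 − i·b_2)/2 = 0.

Final answer: 0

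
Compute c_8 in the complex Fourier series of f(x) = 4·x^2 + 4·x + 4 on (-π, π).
Compute the real Fourier coefficients first: a_8 = 1/4, b_8 = -1.
Then c_8 = (a_8 − i·b_8)/2 = 1/8 + i/2.

Final answer: 1/8 + i/2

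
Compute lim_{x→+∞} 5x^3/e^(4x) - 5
The quotient is an ∞/∞ indeterminate form as x → +∞.
The exponential denominator e^(4x) dominates the polynomial numerator (e^x ≫ x^3 as x → ∞), so the quotient → 0.
Adding the constant: 0 - 5 = -5. Limit = -5.

Final answer: -5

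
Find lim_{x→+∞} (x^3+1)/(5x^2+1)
This is an ∞/∞ indeterminate form as x → +∞.
Divide numerator and denominator by x^3 and let the lower-order terms vanish; the numerator's degree 3 exceeds the denominator's degree 2, so the quotient diverges.
Limit = ∞.

Final answer: ∞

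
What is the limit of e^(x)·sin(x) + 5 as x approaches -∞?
Evaluate the dominant behaviour as x → -∞; each term tends to a finite value or vanishes.
Limit = 5.

Final answer: 5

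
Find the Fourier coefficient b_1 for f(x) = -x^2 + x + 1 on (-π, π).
b_1 = (1/π) ∫_{-π}^{π} f(x)·sin(1x) dx.
Evaluate the integral (use parity and integration by parts as needed): b_1 = 2.

Final answer: 2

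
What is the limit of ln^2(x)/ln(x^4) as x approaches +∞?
This is an ∞/∞ indeterminate form as x → +∞.
Write ln(x^4) = 4·ln(x), reducing the quotient to ln(x)/4 → ∞.
Limit = ∞.

Final answer: ∞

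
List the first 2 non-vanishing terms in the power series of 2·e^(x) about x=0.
2·x + 2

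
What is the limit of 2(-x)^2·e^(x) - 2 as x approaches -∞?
The product is a 0·∞ indeterminate form at x → -∞.
Rewrite the product as 2(-x)^2 / e^(-x) (an ∞/∞ form) and apply L'Hôpital, or use the standard hierarchy e^(|x|) ≫ |(-x)^2| as x → -∞.
The indeterminate product → 0, so the limit = -2.

Final answer: -2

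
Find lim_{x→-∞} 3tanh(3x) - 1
Evaluate the dominant behaviour as x → -∞; each term tends to a finite value or vanishes.
Limit = -4.

Final answer: -4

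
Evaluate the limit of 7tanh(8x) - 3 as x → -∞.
Evaluate the dominant behaviour as x → -∞; each term tends to a finite value or vanishes.
Limit = -10.

Final answer: -10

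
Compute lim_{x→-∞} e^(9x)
Evaluate the dominant behaviour as x → -∞; each term tends to a finite value or vanishes.
Limit = 0.

Final answer: 0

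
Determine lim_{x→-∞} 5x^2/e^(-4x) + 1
The quotient is an ∞/∞ indeterminate form as x → -∞.
Compare growth rates of the dominant terms (exponentials ≫ polynomials ≫ logarithms), or apply L'Hôpital's rule; the quotient → 0.
Adding the constant: 0 + 1 = 1. Limit = 1.

Final answer: 1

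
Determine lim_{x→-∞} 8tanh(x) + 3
Evaluate the dominant behaviour as x → -∞; each term tends to a finite value or vanishes.
Limit = -5.

Final answer: -5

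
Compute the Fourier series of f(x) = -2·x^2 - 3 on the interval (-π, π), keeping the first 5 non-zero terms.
8·cos(x) - 2·cos(2·x) + 8·cos(3·x)/9 - cos(4·x)/2 - 2·π^2/3 - 3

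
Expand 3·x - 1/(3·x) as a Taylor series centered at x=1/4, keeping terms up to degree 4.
-7/12 + 25·(x - 1/4)/3 - 64·(x - 1/4)^2/3 + 256·(x - 1/4)^3/3 - 1024·(x - 1/4)^4/3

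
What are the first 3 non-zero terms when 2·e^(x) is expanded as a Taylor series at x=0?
x^2 + 2·x + 2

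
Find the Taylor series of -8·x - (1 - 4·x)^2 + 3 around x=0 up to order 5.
2 - 16·x^2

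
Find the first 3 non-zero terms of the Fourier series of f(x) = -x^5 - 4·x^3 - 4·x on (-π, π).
(-200 - 2·π^4 + 32·π^2)·sin(x) + (-π^2 + 11/2 + π^4)·sin(2·x) + (-2·π^4/3 - 32·π^2/27 - 152/81)·sin(3·x)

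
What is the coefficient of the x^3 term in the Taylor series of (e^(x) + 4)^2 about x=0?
Expand to order 3: (e^(x) + 4)^2 = 8·x^3/3 + 6·x^2 + 10·x + 25 + O(x^4).
The coefficient of x^3 is 8/3.

Final answer: 8/3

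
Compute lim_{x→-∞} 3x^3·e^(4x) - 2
The product is a 0·∞ indeterminate form at x → -∞.
Rewrite the product as 3x^3 / e^(-4x) (an ∞/∞ form) and apply L'Hôpital, or use the standard hierarchy e^(4|x|) ≫ |x^3| as x → -∞.
The indeterminate product → 0, so the limit = -2.

Final answer: -2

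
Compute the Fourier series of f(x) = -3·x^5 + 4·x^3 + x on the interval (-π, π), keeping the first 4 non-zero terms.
(-766 - 6·π^4 + 128·π^2)·sin(x) + (-19·π^2 + 55/2 + 3·π^4)·sin(2·x) + (-2·π^4 - 110/27 + 64·π^2/9)·sin(3·x) + (-31·π^2/8 + 61/64 + 3·π^4/2)·sin(4·x)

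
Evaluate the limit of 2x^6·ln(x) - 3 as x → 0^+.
The product is a 0·∞ indeterminate form at x → 0⁺.
Rewrite the product as 2·ln(x) / x^(-6) and apply L'Hôpital, or use the standard hierarchy x^(-6) ≫ |ln x| as x → 0⁺.
The indeterminate product → 0, so the limit = -3.

Final answer: -3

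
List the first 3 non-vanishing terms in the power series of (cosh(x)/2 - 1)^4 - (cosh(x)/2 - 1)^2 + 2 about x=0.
x^4/24 + x^2/8 + 29/16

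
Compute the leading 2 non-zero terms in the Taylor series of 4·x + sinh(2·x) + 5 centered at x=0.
6·x + 5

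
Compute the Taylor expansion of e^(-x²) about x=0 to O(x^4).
1 - x^2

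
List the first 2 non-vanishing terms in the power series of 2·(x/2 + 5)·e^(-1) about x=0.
x·e^(-1) + 10·e^(-1)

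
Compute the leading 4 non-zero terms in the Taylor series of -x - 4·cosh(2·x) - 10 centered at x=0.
-8·x^4/3 - 8·x^2 - x - 14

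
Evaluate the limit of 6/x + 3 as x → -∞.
Evaluate the dominant behaviour as x → -∞; each term tends to a finite value or vanishes.
Limit = 3.

Final answer: 3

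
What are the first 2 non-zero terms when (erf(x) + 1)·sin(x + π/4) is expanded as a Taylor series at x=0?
x·(√(2)/2 + √(2)/√(π)) + √(2)/2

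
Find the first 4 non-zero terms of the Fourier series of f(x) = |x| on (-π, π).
-4·cos(x)/π - 4·cos(3·x)/(9·π) - 4·cos(5·x)/(25·π) + π/2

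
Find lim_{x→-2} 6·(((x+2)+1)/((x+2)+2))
Direct substitution at x = -2 gives 3.

Final answer: 3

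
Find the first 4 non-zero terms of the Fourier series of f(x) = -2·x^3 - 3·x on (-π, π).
(18 - 4·π^2)·sin(x) + 2·π^2·sin(2·x) + (-4·π^2/3 - 10/9)·sin(3·x) + (9/8 + π^2)·sin(4·x)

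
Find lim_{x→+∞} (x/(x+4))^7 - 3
As x → +∞: x/(x+4) = 1/(1 + 4/x) → 1, and the 7th power of a limit-1 base also → 1; with the additive constant, 1 - 3 = -2.
Limit = -2.

Final answer: -2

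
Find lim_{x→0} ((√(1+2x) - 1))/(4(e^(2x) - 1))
Both numerator and denominator → 0 as x → 0; this is a 0/0 indeterminate form.
Expand each to leading order near x = 0: numerator ~ x, denominator ~ 8·x.
The limit of the ratio is 1/8.

Final answer: 1/8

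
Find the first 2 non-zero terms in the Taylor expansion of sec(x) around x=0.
x^2/2 + 1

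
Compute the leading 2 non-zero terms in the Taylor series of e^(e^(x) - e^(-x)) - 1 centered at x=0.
2·x^2 + 2·x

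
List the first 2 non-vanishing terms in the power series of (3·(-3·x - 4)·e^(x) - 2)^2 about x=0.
588·x + 196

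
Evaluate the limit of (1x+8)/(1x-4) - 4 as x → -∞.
Evaluate the dominant behaviour as x → -∞; each term tends to a finite value or vanishes.
Limit = -3.

Final answer: -3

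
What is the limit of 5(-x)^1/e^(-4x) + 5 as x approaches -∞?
The quotient is an ∞/∞ indeterminate form as x → -∞.
Compare growth rates of the dominant terms (exponentials ≫ polynomials ≫ logarithms), or apply L'Hôpital's rule; the quotient → 0.
Adding the constant: 0 + 5 = 5. Limit = 5.

Final answer: 5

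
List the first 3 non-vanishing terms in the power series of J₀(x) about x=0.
x^4/64 - x^2/4 + 1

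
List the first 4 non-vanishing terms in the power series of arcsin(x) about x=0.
5·x^7/112 + 3·x^5/40 + x^3/6 + x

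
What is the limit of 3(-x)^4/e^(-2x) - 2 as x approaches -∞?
The quotient is an ∞/∞ indeterminate form as x → -∞.
Compare growth rates of the dominant terms (exponentials ≫ polynomials ≫ logarithms), or apply L'Hôpital's rule; the quotient → 0.
Adding the constant: 0 - 2 = -2. Limit = -2.

Final answer: -2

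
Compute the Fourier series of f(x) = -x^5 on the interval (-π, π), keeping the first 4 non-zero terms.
(-240 - 2·π^4 + 40·π^2)·sin(x) + (-5·π^2 + 15/2 + π^4)·sin(2·x) + (-2·π^4/3 - 80/81 + 40·π^2/27)·sin(3·x) + (-5·π^2/8 + 15/64 + π^4/2)·sin(4·x)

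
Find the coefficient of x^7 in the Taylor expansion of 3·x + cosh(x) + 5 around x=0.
Expand to order 7: 3·x + cosh(x) + 5 = x^6/720 + x^4/24 + x^2/2 + 3·x + 6 + O(x^8).
The coefficient of x^7 is 0.

Final answer: 0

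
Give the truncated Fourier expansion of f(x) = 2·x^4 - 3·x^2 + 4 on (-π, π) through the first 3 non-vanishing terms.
(108 - 16·π^2)·cos(x) + (-9 + 4·π^2)·cos(2·x) - π^2 + 4 + 2·π^4/5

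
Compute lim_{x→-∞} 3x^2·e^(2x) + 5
The product is a 0·∞ indeterminate form at x → -∞.
Rewrite the product as 3x^2 / e^(-2x) (an ∞/∞ form) and apply L'Hôpital, or use the standard hierarchy e^(2|x|) ≫ |x^2| as x → -∞.
The indeterminate product → 0, so the limit = 5.

Final answer: 5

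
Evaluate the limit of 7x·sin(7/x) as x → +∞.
As x → +∞: let u = 7/x → 0⁺; then 7·x·sin(7/x) = 7·7·sin(u)/u → 7·7·1 = 49.
Limit = 49.

Final answer: 49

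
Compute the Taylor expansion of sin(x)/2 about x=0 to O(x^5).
-x^3/12 + x/2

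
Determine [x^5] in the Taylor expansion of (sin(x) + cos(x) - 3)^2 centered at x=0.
Expand to order 5: (sin(x) + cos(x) - 3)^2 = 13·x^5/60 - x^4/4 - x^3/3 + 3·x^2 - 4·x + 4 + O(x^6).
The coefficient of x^5 is 13/60.

Final answer: 13/60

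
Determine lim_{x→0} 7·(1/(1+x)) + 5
Direct substitution at x = 0 gives 12.

Final answer: 12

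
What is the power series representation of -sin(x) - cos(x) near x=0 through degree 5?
-x^5/120 - x^4/24 + x^3/6 + x^2/2 - x - 1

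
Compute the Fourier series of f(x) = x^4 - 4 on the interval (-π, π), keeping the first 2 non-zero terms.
(48 - 8·π^2)·cos(x) - 4 + π^4/5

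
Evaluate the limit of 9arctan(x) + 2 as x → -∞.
Evaluate the dominant behaviour as x → -∞; each term tends to a finite value or vanishes.
Limit = 2 - 9·π/2.

Final answer: 2 - 9·π/2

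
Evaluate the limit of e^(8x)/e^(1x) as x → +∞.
This is an ∞/∞ indeterminate form as x → +∞.
Rewrite e^(8x)/e^(1x) = e^((8−1)x) = e^(7x); the exponent coefficient is 7 > 0 so e^(7x) → ∞.
Limit = ∞.

Final answer: ∞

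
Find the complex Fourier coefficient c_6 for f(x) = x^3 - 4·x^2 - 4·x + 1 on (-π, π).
Compute the real Fourier coefficients first: a_6 = -4/9, b_6 = 25/18 - π^2/3.
Then c_6 = (a_6 − i·b_6)/2 = -2/9 - 25·i/36 + i·π^2/6.

Final answer: -2/9 - 25·i/36 + i·π^2/6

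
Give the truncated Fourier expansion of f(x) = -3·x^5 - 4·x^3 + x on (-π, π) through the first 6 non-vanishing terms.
(-670 - 6·π^4 + 112·π^2)·sin(x) + (-11·π^2 + 31/2 + 3·π^4)·sin(2·x) + (-2·π^4 - 14/27 + 16·π^2/9)·sin(3·x) + (-35/64 + π^2/8 + 3·π^4/2)·sin(4·x) + (-6·π^4/5 - 16·π^2/25 + 346/625)·sin(5·x) + (-25/54 + 7·π^2/9 + π^4)·sin(6·x)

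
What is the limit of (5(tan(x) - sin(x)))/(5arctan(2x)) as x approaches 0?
Both numerator and denominator → 0 as x → 0; this is a 0/0 indeterminate form.
Expand each to leading order near x = 0: numerator ~ 5·x^3/2, denominator ~ 10·x.
The limit of the ratio is 0.

Final answer: 0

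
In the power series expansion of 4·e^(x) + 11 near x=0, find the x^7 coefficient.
Expand to order 7: 4·e^(x) + 11 = x^7/1260 + x^6/180 + x^5/30 + x^4/6 + 2·x^3/3 + 2·x^2 + 4·x + 15 + O(x^8).
The coefficient of x^7 is 1/1260.

Final answer: 1/1260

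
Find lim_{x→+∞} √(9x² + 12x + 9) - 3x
As x → +∞: multiply by the conjugate to get (12x+9)/(√(9x²+12x+9)+3x); the denominator ~ 6x, so the limit is 12/6 = 2.
Limit = 2.

Final answer: 2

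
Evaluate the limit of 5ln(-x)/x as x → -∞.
This is an ∞/∞ indeterminate form as x → -∞.
Compare growth rates of the dominant terms (exponentials ≫ polynomials ≫ logarithms), or apply L'Hôpital's rule; the quotient → 0.
Limit = 0.

Final answer: 0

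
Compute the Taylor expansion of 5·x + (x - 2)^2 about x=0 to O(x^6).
x^2 + x + 4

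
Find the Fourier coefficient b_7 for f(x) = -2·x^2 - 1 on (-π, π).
b_7 = (1/π) ∫_{-π}^{π} f(x)·sin(7x) dx.
Evaluate the integral (use parity and integration by parts as needed): b_7 = 0.

Final answer: 0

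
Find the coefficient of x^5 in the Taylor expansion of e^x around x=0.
Expand to order 5: e^x = x^5/120 + x^4/24 + x^3/6 + x^2/2 + x + 1 + O(x^6).
The coefficient of x^5 is 1/120.

Final answer: 1/120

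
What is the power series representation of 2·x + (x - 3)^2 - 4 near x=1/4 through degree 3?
65/16 - 7·(x - 1/4)/2 + (x - 1/4)^2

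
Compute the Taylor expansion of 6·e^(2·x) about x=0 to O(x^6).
8·x^5/5 + 4·x^4 + 8·x^3 + 12·x^2 + 12·x + 6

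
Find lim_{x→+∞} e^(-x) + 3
Evaluate the dominant behaviour as x → +∞; each term tends to a finite value or vanishes.
Limit = 3.

Final answer: 3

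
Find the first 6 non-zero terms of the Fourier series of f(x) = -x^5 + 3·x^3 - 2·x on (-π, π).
(-280 - 2·π^4 + 46·π^2)·sin(x) + (-8·π^2 + 14 + π^4)·sin(2·x) + (-2·π^4/3 - 296/81 + 94·π^2/27)·sin(3·x) + (-17·π^2/8 + 115/64 + π^4/2)·sin(4·x) + (-2·π^4/5 - 728/625 + 38·π^2/25)·sin(5·x) + (-32·π^2/27 + 70/81 + π^4/3)·sin(6·x)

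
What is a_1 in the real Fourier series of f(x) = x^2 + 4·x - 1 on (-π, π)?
a_1 = (1/π) ∫_{-π}^{π} f(x)·cos(1x) dx.
Evaluate the integral (use parity and integration by parts as needed): a_1 = -4.

Final answer: -4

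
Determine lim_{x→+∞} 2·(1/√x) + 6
Evaluate the dominant behaviour as x → +∞; each term tends to a finite value or vanishes.
Limit = 6.

Final answer: 6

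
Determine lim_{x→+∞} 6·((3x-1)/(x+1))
Evaluate the dominant behaviour as x → +∞; each term tends to a finite value or vanishes.
Limit = 18.

Final answer: 18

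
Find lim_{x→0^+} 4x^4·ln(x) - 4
The product is a 0·∞ indeterminate form at x → 0⁺.
Rewrite the product as 4·ln(x) / x^(-4) and apply L'Hôpital, or use the standard hierarchy x^(-4) ≫ |ln x| as x → 0⁺.
The indeterminate product → 0, so the limit = -4.

Final answer: -4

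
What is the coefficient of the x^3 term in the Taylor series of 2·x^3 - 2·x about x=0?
Expand to order 3: 2·x^3 - 2·x = 2·x^3 - 2·x + O(x^4).
The coefficient of x^3 is 2.

Final answer: 2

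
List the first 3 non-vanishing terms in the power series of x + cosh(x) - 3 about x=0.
x^2/2 + x - 2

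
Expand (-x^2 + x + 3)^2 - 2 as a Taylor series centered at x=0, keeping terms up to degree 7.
x^4 - 2·x^3 - 5·x^2 + 6·x + 7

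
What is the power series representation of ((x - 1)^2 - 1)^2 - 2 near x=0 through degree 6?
x^4 - 4·x^3 + 4·x^2 - 2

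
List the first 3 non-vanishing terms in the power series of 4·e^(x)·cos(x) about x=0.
-4·x^3/3 + 4·x + 4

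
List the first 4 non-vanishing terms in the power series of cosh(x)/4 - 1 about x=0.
x^6/2880 + x^4/96 + x^2/8 - 3/4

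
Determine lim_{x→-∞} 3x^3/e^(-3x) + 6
The quotient is an ∞/∞ indeterminate form as x → -∞.
Compare growth rates of the dominant terms (exponentials ≫ polynomials ≫ logarithms), or apply L'Hôpital's rule; the quotient → 0.
Adding the constant: 0 + 6 = 6. Limit = 6.

Final answer: 6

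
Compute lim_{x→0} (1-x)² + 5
Direct substitution at x = 0 gives 6.

Final answer: 6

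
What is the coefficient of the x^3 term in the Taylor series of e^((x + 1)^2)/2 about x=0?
Expand to order 3: e^((x + 1)^2)/2 = 5·e·x^3/3 + 3·e·x^2/2 + e·x + e/2 + O(x^4).
The coefficient of x^3 is 5·e/3.

Final answer: 5·e/3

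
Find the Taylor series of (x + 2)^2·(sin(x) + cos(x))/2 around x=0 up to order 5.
x^5/60 - x^4/2 - 5·x^3/6 + 3·x^2/2 + 4·x + 2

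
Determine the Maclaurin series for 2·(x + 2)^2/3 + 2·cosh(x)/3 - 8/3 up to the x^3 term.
x^2 + 8·x/3 + 2/3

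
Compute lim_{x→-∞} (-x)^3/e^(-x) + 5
The quotient is an ∞/∞ indeterminate form as x → -∞.
Compare growth rates of the dominant terms (exponentials ≫ polynomials ≫ logarithms), or apply L'Hôpital's rule; the quotient → 0.
Adding the constant: 0 + 5 = 5. Limit = 5.

Final answer: 5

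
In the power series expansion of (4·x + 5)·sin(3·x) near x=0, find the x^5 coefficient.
Expand to order 5: (4·x + 5)·sin(3·x) = 81·x^5/8 - 18·x^4 - 45·x^3/2 + 12·x^2 + 15·x + O(x^6).
The coefficient of x^5 is 81/8.

Final answer: 81/8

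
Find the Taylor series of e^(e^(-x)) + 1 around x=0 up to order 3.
-5·e·x^3/6 + e·x^2 - e·x + 1 + e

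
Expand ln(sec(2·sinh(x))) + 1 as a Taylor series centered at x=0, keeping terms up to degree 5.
2·x^4 + 2·x^2 + 1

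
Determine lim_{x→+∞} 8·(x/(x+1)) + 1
Evaluate the dominant behaviour as x → +∞; each term tends to a finite value or vanishes.
Limit = 9.

Final answer: 9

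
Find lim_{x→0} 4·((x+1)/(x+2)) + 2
Direct substitution at x = 0 gives 4.

Final answer: 4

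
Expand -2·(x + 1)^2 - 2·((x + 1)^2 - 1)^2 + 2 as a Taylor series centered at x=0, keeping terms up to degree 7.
-2·x^4 - 8·x^3 - 10·x^2 - 4·x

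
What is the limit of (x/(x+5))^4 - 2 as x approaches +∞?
As x → +∞: x/(x+5) = 1/(1 + 5/x) → 1, and the 4th power of a limit-1 base also → 1; with the additive constant, 1 - 2 = -1.
Limit = -1.

Final answer: -1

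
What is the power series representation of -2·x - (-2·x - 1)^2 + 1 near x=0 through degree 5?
-4·x^2 - 6·x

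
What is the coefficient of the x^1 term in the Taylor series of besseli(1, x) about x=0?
Expand to order 1: besseli(1, x) = x/2 + O(x^2).
The coefficient of x^1 is 1/2.

Final answer: 1/2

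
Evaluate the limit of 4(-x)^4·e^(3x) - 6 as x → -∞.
The product is a 0·∞ indeterminate form at x → -∞.
Rewrite the product as 4(-x)^4 / e^(-3x) (an ∞/∞ form) and apply L'Hôpital, or use the standard hierarchy e^(3|x|) ≫ |(-x)^4| as x → -∞.
The indeterminate product → 0, so the limit = -6.

Final answer: -6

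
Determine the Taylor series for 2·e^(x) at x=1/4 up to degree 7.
2·e^(1/4) + 2·e^(1/4)·(x - 1/4) + e^(1/4)·(x - 1/4)^2 + e^(1/4)·(x - 1/4)^3/3 + e^(1/4)·(x - 1/4)^4/12 + e^(1/4)·(x - 1/4)^5/60 + e^(1/4)·(x - 1/4)^6/360 + e^(1/4)·(x - 1/4)^7/2520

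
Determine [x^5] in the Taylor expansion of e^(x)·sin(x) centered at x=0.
Expand to order 5: e^(x)·sin(x) = -x^5/30 + x^3/3 + x^2 + x + O(x^6).
The coefficient of x^5 is -1/30.

Final answer: -1/30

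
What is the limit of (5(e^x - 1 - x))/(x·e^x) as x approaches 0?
Both numerator and denominator → 0 as x → 0; this is a 0/0 indeterminate form.
Expand each to leading order near x = 0: numerator ~ 5·x^2/2, denominator ~ x.
The limit of the ratio is 0.

Final answer: 0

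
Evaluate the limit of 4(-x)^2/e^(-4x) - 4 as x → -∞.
The quotient is an ∞/∞ indeterminate form as x → -∞.
Compare growth rates of the dominant terms (exponentials ≫ polynomials ≫ logarithms), or apply L'Hôpital's rule; the quotient → 0.
Adding the constant: 0 - 4 = -4. Limit = -4.

Final answer: -4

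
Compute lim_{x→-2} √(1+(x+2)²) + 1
Direct substitution at x = -2 gives 2.

Final answer: 2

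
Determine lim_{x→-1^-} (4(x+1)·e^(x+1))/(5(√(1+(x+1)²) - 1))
Both numerator and denominator → 0 as x → -1^-; this is a 0/0 indeterminate form.
Expand each to leading order near x = -1: numerator ~ 4·(x + 1), denominator ~ 5·(x + 1)^2/2.
The limit of the ratio is -∞.

Final answer: -∞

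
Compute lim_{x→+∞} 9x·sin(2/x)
As x → +∞: let u = 2/x → 0⁺; then 9·x·sin(2/x) = 9·2·sin(u)/u → 9·2·1 = 18.
Limit = 18.

Final answer: 18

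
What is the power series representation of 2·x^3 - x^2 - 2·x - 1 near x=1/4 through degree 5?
-49/32 - 17·(x - 1/4)/8 + (x - 1/4)^2/2 + 2·(x - 1/4)^3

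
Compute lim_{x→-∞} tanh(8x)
Evaluate the dominant behaviour as x → -∞; each term tends to a finite value or vanishes.
Limit = -1.

Final answer: -1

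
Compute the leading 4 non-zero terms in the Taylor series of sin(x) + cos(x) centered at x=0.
-x^3/6 - x^2/2 + x + 1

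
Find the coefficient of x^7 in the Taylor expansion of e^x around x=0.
Expand to order 7: e^x = x^7/5040 + x^6/720 + x^5/120 + x^4/24 + x^3/6 + x^2/2 + x + 1 + O(x^8).
The coefficient of x^7 is 1/5040.

Final answer: 1/5040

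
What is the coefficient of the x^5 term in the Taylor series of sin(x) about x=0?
Expand to order 5: sin(x) = x^5/120 - x^3/6 + x + O(x^6).
The coefficient of x^5 is 1/120.

Final answer: 1/120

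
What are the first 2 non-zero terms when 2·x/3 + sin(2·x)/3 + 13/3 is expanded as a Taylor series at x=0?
4·x/3 + 13/3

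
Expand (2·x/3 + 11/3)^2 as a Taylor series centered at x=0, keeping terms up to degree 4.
4·x^2/9 + 44·x/9 + 121/9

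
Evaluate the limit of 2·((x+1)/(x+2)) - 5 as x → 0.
Direct substitution at x = 0 gives -4.

Final answer: -4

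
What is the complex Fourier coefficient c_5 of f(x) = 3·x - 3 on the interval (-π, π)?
Compute the real Fourier coefficients first: a_5 = 0, b_5 = 6/5.
Then c_5 = (a_5 − i·b_5)/2 = -3·i/5.

Final answer: -3·i/5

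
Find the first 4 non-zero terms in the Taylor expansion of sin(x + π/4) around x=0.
-√(2)·x^3/12 - √(2)·x^2/4 + √(2)·x/2 + √(2)/2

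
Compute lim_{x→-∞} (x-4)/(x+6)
Evaluate the dominant behaviour as x → -∞; each term tends to a finite value or vanishes.
Limit = 1.

Final answer: 1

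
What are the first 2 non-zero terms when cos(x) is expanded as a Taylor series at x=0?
1 - x^2/2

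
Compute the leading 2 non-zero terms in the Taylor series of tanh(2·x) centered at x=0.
-8·x^3/3 + 2·x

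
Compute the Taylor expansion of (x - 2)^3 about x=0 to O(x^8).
x^3 - 6·x^2 + 12·x - 8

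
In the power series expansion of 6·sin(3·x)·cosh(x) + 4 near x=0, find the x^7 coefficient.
Expand to order 7: 6·sin(3·x)·cosh(x) + 4 = 83·x^7/35 - 3·x^5/5 - 18·x^3 + 18·x + 4 + O(x^8).
The coefficient of x^7 is 83/35.

Final answer: 83/35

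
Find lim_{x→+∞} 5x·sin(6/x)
As x → +∞: let u = 6/x → 0⁺; then 5·x·sin(6/x) = 5·6·sin(u)/u → 5·6·1 = 30.
Limit = 30.

Final answer: 30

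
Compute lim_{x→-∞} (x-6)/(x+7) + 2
Evaluate the dominant behaviour as x → -∞; each term tends to a finite value or vanishes.
Limit = 3.

Final answer: 3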